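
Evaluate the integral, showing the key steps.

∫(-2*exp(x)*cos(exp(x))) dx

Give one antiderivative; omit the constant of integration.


Step 1. Substitute u = exp(x), turning ∫(-2*exp(x)*cos(exp(x))) dx into ∫(-2*cos(u)) du: now ∫(-2*cos(u)) du.
Step 2. Evaluate the standard form: now -2*sin(u).
Step 3. Substitute back u = exp(x): now -2*sin(exp(x)).
Answer: -2*sin(exp(x)).


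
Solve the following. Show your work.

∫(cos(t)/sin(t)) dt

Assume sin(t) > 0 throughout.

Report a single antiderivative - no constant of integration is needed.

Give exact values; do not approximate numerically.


Step 1. Substitute u = sin(t), turning ∫(cos(t)/sin(t)) dt into ∫(1/u) du: now ∫(1/u) du.
Step 2. Evaluate the standard form [assuming u > 0]: now log(u).
Step 3. Substitute back u = sin(t): now log(sin(t)).
Answer: log(sin(t)).


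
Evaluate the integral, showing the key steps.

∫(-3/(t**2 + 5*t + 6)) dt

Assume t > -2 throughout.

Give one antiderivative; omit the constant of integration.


Step 1. Decompose ∫(-3/(t**2 + 5*t + 6)) dt by partial fractions, -3/(t**2 + 5*t + 6) = 3/(t + 3) - 3/(t + 2): now ∫(-3/(t + 2)) dt + ∫(3/(t + 3)) dt.
Step 2. Evaluate the standard form [assuming t > -3]: now 3*log(t + 3) + ∫(-3/(t + 2)) dt.
Step 3. Evaluate the standard form [assuming t > -2]: now -3*log(t + 2) + 3*log(t + 3).
Answer: -3*log(t + 2) + 3*log(t + 3).


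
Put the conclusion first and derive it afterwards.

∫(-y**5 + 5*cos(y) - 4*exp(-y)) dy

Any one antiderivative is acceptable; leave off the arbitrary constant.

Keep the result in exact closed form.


The answer is -y**6/6 + 5*sin(y) + 4*exp(-y).
Step 1. Rewrite: now ∫(-y**5) dy + ∫(-4*exp(-y)) dy + ∫(5*cos(y)) dy.
Step 2. Evaluate the standard form: now -y**6/6 + ∫(-4*exp(-y)) dy + ∫(5*cos(y)) dy.
Step 3. Evaluate the standard form: now -y**6/6 + ∫(5*cos(y)) dy + 4*exp(-y).
Step 4. Evaluate the standard form: now -y**6/6 + 5*sin(y) + 4*exp(-y).
Answer: -y**6/6 + 5*sin(y) + 4*exp(-y).


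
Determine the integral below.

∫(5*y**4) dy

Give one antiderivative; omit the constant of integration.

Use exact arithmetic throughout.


Answer: y**5.


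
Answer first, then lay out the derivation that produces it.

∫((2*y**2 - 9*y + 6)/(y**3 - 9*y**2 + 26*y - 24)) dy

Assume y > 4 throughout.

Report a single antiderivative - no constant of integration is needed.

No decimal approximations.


The answer is log(y - 4) + 3*log(y - 3) - 2*log(y - 2).
Step 1. Decompose ∫((2*y**2 - 9*y + 6)/(y**3 - 9*y**2 + 26*y - 24)) dy by partial fractions, (2*y**2 - 9*y + 6)/(y**3 - 9*y**2 + 26*y - 24) = -2/(y - 2) + 3/(y - 3) + 1/(y - 4): now ∫(1/(y - 4)) dy + ∫(3/(y - 3)) dy + ∫(-2/(y - 2)) dy.
Step 2. Evaluate the standard form [assuming y > 2]: now -2*log(y - 2) + ∫(1/(y - 4)) dy + ∫(3/(y - 3)) dy.
Step 3. Evaluate the standard form [assuming y > 4]: now log(y - 4) - 2*log(y - 2) + ∫(3/(y - 3)) dy.
Step 4. Evaluate the standard form [assuming y > 3]: now log(y - 4) + 3*log(y - 3) - 2*log(y - 2).
Answer: log(y - 4) + 3*log(y - 3) - 2*log(y - 2).


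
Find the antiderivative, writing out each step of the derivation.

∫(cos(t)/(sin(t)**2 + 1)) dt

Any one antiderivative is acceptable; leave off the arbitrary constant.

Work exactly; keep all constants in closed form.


Step 1. Substitute u = sin(t), turning ∫(cos(t)/(sin(t)**2 + 1)) dt into ∫(1/(u**2 + 1)) du: now ∫(1/(u**2 + 1)) du.
Step 2. Evaluate the standard form: now atan(u).
Step 3. Substitute back u = sin(t): now atan(sin(t)).
Answer: atan(sin(t)).


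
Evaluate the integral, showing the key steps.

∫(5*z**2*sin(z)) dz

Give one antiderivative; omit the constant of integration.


Step 1. Integrate ∫(5*z**2*sin(z)) dz by parts with u = z**2, dv = (5*sin(z)) dz, so v = -5*cos(z): now -5*z**2*cos(z) + ∫(10*z*cos(z)) dz.
Step 2. Integrate ∫(10*z*cos(z)) dz by parts with u = z, dv = (10*cos(z)) dz, so v = 10*sin(z): now -5*z**2*cos(z) + 10*z*sin(z) + ∫(-10*sin(z)) dz.
Step 3. Evaluate the standard form: now -5*z**2*cos(z) + 10*z*sin(z) + 10*cos(z).
Answer: -5*z**2*cos(z) + 10*z*sin(z) + 10*cos(z).


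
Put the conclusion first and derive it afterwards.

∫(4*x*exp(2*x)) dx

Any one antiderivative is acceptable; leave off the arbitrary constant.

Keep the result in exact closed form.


The answer is 2*x*exp(2*x) - exp(2*x).
Step 1. Integrate ∫(4*x*exp(2*x)) dx by parts with u = x, dv = (4*exp(2*x)) dx, so v = 2*exp(2*x): now 2*x*exp(2*x) + ∫(-2*exp(2*x)) dx.
Step 2. Evaluate the standard form: now 2*x*exp(2*x) - exp(2*x).
Answer: 2*x*exp(2*x) - exp(2*x).


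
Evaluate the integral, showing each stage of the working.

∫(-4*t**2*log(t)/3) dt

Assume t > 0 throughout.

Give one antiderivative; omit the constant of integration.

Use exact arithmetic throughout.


Step 1. Integrate ∫(-4*t**2*log(t)/3) dt by parts with u = log(t), dv = (-4*t**2/3) dt, so v = -4*t**3/9 [assuming t > 0]: now -4*t**3*log(t)/9 + ∫(4*t**2/9) dt.
Step 2. Evaluate the standard form: now -4*t**3*log(t)/9 + 4*t**3/27.
Answer: -4*t**3*log(t)/9 + 4*t**3/27.


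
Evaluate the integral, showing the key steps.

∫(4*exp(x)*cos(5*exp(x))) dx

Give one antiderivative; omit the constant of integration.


Step 1. Substitute u = exp(x), turning ∫(4*exp(x)*cos(5*exp(x))) dx into ∫(4*cos(5*u)) du: now ∫(4*cos(5*u)) du.
Step 2. Evaluate the standard form: now 4*sin(5*u)/5.
Step 3. Substitute back u = exp(x): now 4*sin(5*exp(x))/5.
Answer: 4*sin(5*exp(x))/5.


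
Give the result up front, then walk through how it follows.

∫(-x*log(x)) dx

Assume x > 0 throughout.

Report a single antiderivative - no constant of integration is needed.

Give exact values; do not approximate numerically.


The answer is -x**2*log(x)/2 + x**2/4.
Step 1. Integrate ∫(-x*log(x)) dx by parts with u = log(x), dv = (-x) dx, so v = -x**2/2 [assuming x > 0]: now -x**2*log(x)/2 + ∫(x/2) dx.
Step 2. Evaluate the standard form: now -x**2*log(x)/2 + x**2/4.
Answer: -x**2*log(x)/2 + x**2/4.


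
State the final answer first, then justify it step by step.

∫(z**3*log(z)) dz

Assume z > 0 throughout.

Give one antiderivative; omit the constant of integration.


The answer is z**4*log(z)/4 - z**4/16.
Step 1. Integrate ∫(z**3*log(z)) dz by parts with u = log(z), dv = (z**3) dz, so v = z**4/4 [assuming z > 0]: now z**4*log(z)/4 + ∫(-z**3/4) dz.
Step 2. Evaluate the standard form: now z**4*log(z)/4 - z**4/16.
Answer: z**4*log(z)/4 - z**4/16.


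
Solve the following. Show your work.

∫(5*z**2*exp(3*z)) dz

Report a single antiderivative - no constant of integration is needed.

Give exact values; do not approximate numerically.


Step 1. Integrate ∫(5*z**2*exp(3*z)) dz by parts with u = z**2, dv = (5*exp(3*z)) dz, so v = 5*exp(3*z)/3: now 5*z**2*exp(3*z)/3 + ∫(-10*z*exp(3*z)/3) dz.
Step 2. Integrate ∫(-10*z*exp(3*z)/3) dz by parts with u = z, dv = (-10*exp(3*z)/3) dz, so v = -10*exp(3*z)/9: now 5*z**2*exp(3*z)/3 - 10*z*exp(3*z)/9 + ∫(10*exp(3*z)/9) dz.
Step 3. Evaluate the standard form: now 5*z**2*exp(3*z)/3 - 10*z*exp(3*z)/9 + 10*exp(3*z)/27.
Answer: 5*z**2*exp(3*z)/3 - 10*z*exp(3*z)/9 + 10*exp(3*z)/27.


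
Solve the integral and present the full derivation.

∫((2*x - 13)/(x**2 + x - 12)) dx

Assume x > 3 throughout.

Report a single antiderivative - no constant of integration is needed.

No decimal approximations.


Step 1. Decompose ∫((2*x - 13)/(x**2 + x - 12)) dx by partial fractions, (2*x - 13)/(x**2 + x - 12) = 3/(x + 4) - 1/(x - 3): now ∫(-1/(x - 3)) dx + ∫(3/(x + 4)) dx.
Step 2. Evaluate the standard form [assuming x > -4]: now 3*log(x + 4) + ∫(-1/(x - 3)) dx.
Step 3. Evaluate the standard form [assuming x > 3]: now -log(x - 3) + 3*log(x + 4).
Answer: -log(x - 3) + 3*log(x + 4).


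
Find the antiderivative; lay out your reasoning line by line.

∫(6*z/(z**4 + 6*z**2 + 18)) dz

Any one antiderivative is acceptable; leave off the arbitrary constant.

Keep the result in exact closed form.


Step 1. Substitute u = z**2 + 3, turning ∫(6*z/(z**4 + 6*z**2 + 18)) dz into ∫(3/(u**2 + 9)) du: now ∫(3/(u**2 + 9)) du.
Step 2. Evaluate the standard form: now atan(u/3).
Step 3. Substitute back u = z**2 + 3: now atan(z**2/3 + 1).
Answer: atan(z**2/3 + 1).


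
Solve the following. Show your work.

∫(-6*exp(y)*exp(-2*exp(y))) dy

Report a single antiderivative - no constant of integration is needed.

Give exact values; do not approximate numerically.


Step 1. Substitute u = exp(y), turning ∫(-6*exp(y)*exp(-2*exp(y))) dy into ∫(-6*exp(-2*u)) du: now ∫(-6*exp(-2*u)) du.
Step 2. Evaluate the standard form: now 3*exp(-2*u).
Step 3. Substitute back u = exp(y): now 3*exp(-2*exp(y)).
Answer: 3*exp(-2*exp(y)).


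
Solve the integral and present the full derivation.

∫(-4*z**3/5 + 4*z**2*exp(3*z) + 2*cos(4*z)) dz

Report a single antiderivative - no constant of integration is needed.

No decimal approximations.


Step 1. Rewrite: now ∫(-4*z**3/5) dz + ∫(4*z**2*exp(3*z)) dz + ∫(2*cos(4*z)) dz.
Step 2. Evaluate the standard form: now sin(4*z)/2 + ∫(-4*z**3/5) dz + ∫(4*z**2*exp(3*z)) dz.
Step 3. Evaluate the standard form: now -z**4/5 + sin(4*z)/2 + ∫(4*z**2*exp(3*z)) dz.
Step 4. Integrate ∫(4*z**2*exp(3*z)) dz by parts with u = z**2, dv = (4*exp(3*z)) dz, so v = 4*exp(3*z)/3: now -z**4/5 + 4*z**2*exp(3*z)/3 + sin(4*z)/2 + ∫(-8*z*exp(3*z)/3) dz.
Step 5. Integrate ∫(-8*z*exp(3*z)/3) dz by parts with u = z, dv = (-8*exp(3*z)/3) dz, so v = -8*exp(3*z)/9: now -z**4/5 + 4*z**2*exp(3*z)/3 - 8*z*exp(3*z)/9 + sin(4*z)/2 + ∫(8*exp(3*z)/9) dz.
Step 6. Evaluate the standard form: now -z**4/5 + 4*z**2*exp(3*z)/3 - 8*z*exp(3*z)/9 + 8*exp(3*z)/27 + sin(4*z)/2.
Answer: -z**4/5 + 4*z**2*exp(3*z)/3 - 8*z*exp(3*z)/9 + 8*exp(3*z)/27 + sin(4*z)/2.


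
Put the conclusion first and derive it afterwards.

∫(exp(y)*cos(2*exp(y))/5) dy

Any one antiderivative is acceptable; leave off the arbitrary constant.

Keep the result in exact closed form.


The answer is sin(2*exp(y))/10.
Step 1. Substitute u = exp(y), turning ∫(exp(y)*cos(2*exp(y))/5) dy into ∫(cos(2*u)/5) du: now ∫(cos(2*u)/5) du.
Step 2. Evaluate the standard form: now sin(2*u)/10.
Step 3. Substitute back u = exp(y): now sin(2*exp(y))/10.
Answer: sin(2*exp(y))/10.


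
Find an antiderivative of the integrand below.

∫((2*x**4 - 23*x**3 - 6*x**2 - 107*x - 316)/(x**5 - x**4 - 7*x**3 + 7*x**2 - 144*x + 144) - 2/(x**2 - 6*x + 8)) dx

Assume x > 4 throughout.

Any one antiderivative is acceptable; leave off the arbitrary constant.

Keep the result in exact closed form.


Answer: -4*log(x - 4) + log(x - 2) + 3*log(x - 1) + 2*log(x + 4) - 4*atan(x/3)/3.


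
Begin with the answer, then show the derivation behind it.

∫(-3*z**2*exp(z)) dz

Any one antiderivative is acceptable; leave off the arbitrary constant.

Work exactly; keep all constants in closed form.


The answer is -3*z**2*exp(z) + 6*z*exp(z) - 6*exp(z).
Step 1. Integrate ∫(-3*z**2*exp(z)) dz by parts with u = z**2, dv = (-3*exp(z)) dz, so v = -3*exp(z): now -3*z**2*exp(z) + ∫(6*z*exp(z)) dz.
Step 2. Integrate ∫(6*z*exp(z)) dz by parts with u = z, dv = (6*exp(z)) dz, so v = 6*exp(z): now -3*z**2*exp(z) + 6*z*exp(z) + ∫(-6*exp(z)) dz.
Step 3. Evaluate the standard form: now -3*z**2*exp(z) + 6*z*exp(z) - 6*exp(z).
Answer: -3*z**2*exp(z) + 6*z*exp(z) - 6*exp(z).


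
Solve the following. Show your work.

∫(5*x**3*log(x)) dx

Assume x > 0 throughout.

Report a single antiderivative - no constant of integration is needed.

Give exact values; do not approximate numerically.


Step 1. Integrate ∫(5*x**3*log(x)) dx by parts with u = log(x), dv = (5*x**3) dx, so v = 5*x**4/4 [assuming x > 0]: now 5*x**4*log(x)/4 + ∫(-5*x**3/4) dx.
Step 2. Evaluate the standard form: now 5*x**4*log(x)/4 - 5*x**4/16.
Answer: 5*x**4*log(x)/4 - 5*x**4/16.


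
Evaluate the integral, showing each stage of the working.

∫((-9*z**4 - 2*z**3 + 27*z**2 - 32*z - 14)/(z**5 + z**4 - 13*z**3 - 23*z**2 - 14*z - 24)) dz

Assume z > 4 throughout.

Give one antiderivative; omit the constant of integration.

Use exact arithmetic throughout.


Step 1. Decompose ∫((-9*z**4 - 2*z**3 + 27*z**2 - 32*z - 14)/(z**5 + z**4 - 13*z**3 - 23*z**2 - 14*z - 24)) dz by partial fractions, (-9*z**4 - 2*z**3 + 27*z**2 - 32*z - 14)/(z**5 + z**4 - 13*z**3 - 23*z**2 - 14*z - 24) = 2/(z**2 + 1) - 5/(z + 3) - 1/(z + 2) - 3/(z - 4): now ∫(-3/(z - 4)) dz + ∫(-1/(z + 2)) dz + ∫(-5/(z + 3)) dz + ∫(2/(z**2 + 1)) dz.
Step 2. Evaluate the standard form [assuming z > -2]: now -log(z + 2) + ∫(-3/(z - 4)) dz + ∫(-5/(z + 3)) dz + ∫(2/(z**2 + 1)) dz.
Step 3. Evaluate the standard form [assuming z > 4]: now -3*log(z - 4) - log(z + 2) + ∫(-5/(z + 3)) dz + ∫(2/(z**2 + 1)) dz.
Step 4. Evaluate the standard form [assuming z > -3]: now -3*log(z - 4) - log(z + 2) - 5*log(z + 3) + ∫(2/(z**2 + 1)) dz.
Step 5. Evaluate the standard form: now -3*log(z - 4) - log(z + 2) - 5*log(z + 3) + 2*atan(z).
Answer: -3*log(z - 4) - log(z + 2) - 5*log(z + 3) + 2*atan(z).


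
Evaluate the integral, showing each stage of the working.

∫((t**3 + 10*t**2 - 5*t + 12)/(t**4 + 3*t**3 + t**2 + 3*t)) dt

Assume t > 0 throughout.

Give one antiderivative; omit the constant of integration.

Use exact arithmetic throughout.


Step 1. Decompose ∫((t**3 + 10*t**2 - 5*t + 12)/(t**4 + 3*t**3 + t**2 + 3*t)) dt by partial fractions, (t**3 + 10*t**2 - 5*t + 12)/(t**4 + 3*t**3 + t**2 + 3*t) = -2/(t**2 + 1) - 3/(t + 3) + 4/t: now ∫(4/t) dt + ∫(-3/(t + 3)) dt + ∫(-2/(t**2 + 1)) dt.
Step 2. Evaluate the standard form [assuming t > -3]: now -3*log(t + 3) + ∫(4/t) dt + ∫(-2/(t**2 + 1)) dt.
Step 3. Evaluate the standard form [assuming t > 0]: now 4*log(t) - 3*log(t + 3) + ∫(-2/(t**2 + 1)) dt.
Step 4. Evaluate the standard form: now 4*log(t) - 3*log(t + 3) - 2*atan(t).
Answer: 4*log(t) - 3*log(t + 3) - 2*atan(t).


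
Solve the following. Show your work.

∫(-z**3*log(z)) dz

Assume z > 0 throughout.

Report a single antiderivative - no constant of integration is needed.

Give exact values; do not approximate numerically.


Step 1. Integrate ∫(-z**3*log(z)) dz by parts with u = log(z), dv = (-z**3) dz, so v = -z**4/4 [assuming z > 0]: now -z**4*log(z)/4 + ∫(z**3/4) dz.
Step 2. Evaluate the standard form: now -z**4*log(z)/4 + z**4/16.
Answer: -z**4*log(z)/4 + z**4/16.


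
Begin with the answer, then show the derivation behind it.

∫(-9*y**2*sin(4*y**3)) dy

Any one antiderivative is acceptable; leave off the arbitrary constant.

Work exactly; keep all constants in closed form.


The answer is 3*cos(4*y**3)/4.
Step 1. Substitute u = y**3, turning ∫(-9*y**2*sin(4*y**3)) dy into ∫(-3*sin(4*u)) du: now ∫(-3*sin(4*u)) du.
Step 2. Evaluate the standard form: now 3*cos(4*u)/4.
Step 3. Substitute back u = y**3: now 3*cos(4*y**3)/4.
Answer: 3*cos(4*y**3)/4.


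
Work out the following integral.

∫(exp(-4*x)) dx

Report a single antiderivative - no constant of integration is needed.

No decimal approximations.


Answer: -exp(-4*x)/4.


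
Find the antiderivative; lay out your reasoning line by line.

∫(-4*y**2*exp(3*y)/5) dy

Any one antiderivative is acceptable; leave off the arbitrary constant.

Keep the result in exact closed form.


Step 1. Integrate ∫(-4*y**2*exp(3*y)/5) dy by parts with u = y**2, dv = (-4*exp(3*y)/5) dy, so v = -4*exp(3*y)/15: now -4*y**2*exp(3*y)/15 + ∫(8*y*exp(3*y)/15) dy.
Step 2. Integrate ∫(8*y*exp(3*y)/15) dy by parts with u = y, dv = (8*exp(3*y)/15) dy, so v = 8*exp(3*y)/45: now -4*y**2*exp(3*y)/15 + 8*y*exp(3*y)/45 + ∫(-8*exp(3*y)/45) dy.
Step 3. Evaluate the standard form: now -4*y**2*exp(3*y)/15 + 8*y*exp(3*y)/45 - 8*exp(3*y)/135.
Answer: -4*y**2*exp(3*y)/15 + 8*y*exp(3*y)/45 - 8*exp(3*y)/135.


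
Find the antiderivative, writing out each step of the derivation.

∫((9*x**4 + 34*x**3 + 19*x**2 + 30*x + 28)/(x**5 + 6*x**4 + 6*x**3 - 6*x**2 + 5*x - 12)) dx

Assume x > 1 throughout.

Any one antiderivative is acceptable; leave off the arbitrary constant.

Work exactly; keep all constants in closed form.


Step 1. Decompose ∫((9*x**4 + 34*x**3 + 19*x**2 + 30*x + 28)/(x**5 + 6*x**4 + 6*x**3 - 6*x**2 + 5*x - 12)) dx by partial fractions, (9*x**4 + 34*x**3 + 19*x**2 + 30*x + 28)/(x**5 + 6*x**4 + 6*x**3 - 6*x**2 + 5*x - 12) = -1/(x**2 + 1) + 4/(x + 4) + 2/(x + 3) + 3/(x - 1): now ∫(3/(x - 1)) dx + ∫(2/(x + 3)) dx + ∫(4/(x + 4)) dx + ∫(-1/(x**2 + 1)) dx.
Step 2. Evaluate the standard form [assuming x > -3]: now 2*log(x + 3) + ∫(3/(x - 1)) dx + ∫(4/(x + 4)) dx + ∫(-1/(x**2 + 1)) dx.
Step 3. Evaluate the standard form [assuming x > 1]: now 3*log(x - 1) + 2*log(x + 3) + ∫(4/(x + 4)) dx + ∫(-1/(x**2 + 1)) dx.
Step 4. Evaluate the standard form [assuming x > -4]: now 3*log(x - 1) + 2*log(x + 3) + 4*log(x + 4) + ∫(-1/(x**2 + 1)) dx.
Step 5. Evaluate the standard form: now 3*log(x - 1) + 2*log(x + 3) + 4*log(x + 4) - atan(x).
Answer: 3*log(x - 1) + 2*log(x + 3) + 4*log(x + 4) - atan(x).


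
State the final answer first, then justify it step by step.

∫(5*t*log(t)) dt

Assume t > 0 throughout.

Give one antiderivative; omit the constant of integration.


The answer is 5*t**2*log(t)/2 - 5*t**2/4.
Step 1. Integrate ∫(5*t*log(t)) dt by parts with u = log(t), dv = (5*t) dt, so v = 5*t**2/2 [assuming t > 0]: now 5*t**2*log(t)/2 + ∫(-5*t/2) dt.
Step 2. Evaluate the standard form: now 5*t**2*log(t)/2 - 5*t**2/4.
Answer: 5*t**2*log(t)/2 - 5*t**2/4.


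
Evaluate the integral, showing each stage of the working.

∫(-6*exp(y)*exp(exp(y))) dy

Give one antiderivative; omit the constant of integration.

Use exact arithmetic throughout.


Step 1. Substitute u = exp(y), turning ∫(-6*exp(y)*exp(exp(y))) dy into ∫(-6*exp(u)) du: now ∫(-6*exp(u)) du.
Step 2. Evaluate the standard form: now -6*exp(u).
Step 3. Substitute back u = exp(y): now -6*exp(exp(y)).
Answer: -6*exp(exp(y)).


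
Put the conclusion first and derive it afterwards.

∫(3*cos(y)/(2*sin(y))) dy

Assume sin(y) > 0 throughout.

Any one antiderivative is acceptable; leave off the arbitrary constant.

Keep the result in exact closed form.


The answer is 3*log(sin(y))/2.
Step 1. Substitute u = sin(y), turning ∫(3*cos(y)/(2*sin(y))) dy into ∫(3/(2*u)) du: now ∫(3/(2*u)) du.
Step 2. Evaluate the standard form [assuming u > 0]: now 3*log(u)/2.
Step 3. Substitute back u = sin(y): now 3*log(sin(y))/2.
Answer: 3*log(sin(y))/2.


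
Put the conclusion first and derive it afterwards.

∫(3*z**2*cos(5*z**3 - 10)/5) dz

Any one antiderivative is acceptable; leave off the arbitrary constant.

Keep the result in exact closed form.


The answer is sin(5*z**3 - 10)/25.
Step 1. Substitute u = z**3 - 2, turning ∫(3*z**2*cos(5*z**3 - 10)/5) dz into ∫(cos(5*u)/5) du: now ∫(cos(5*u)/5) du.
Step 2. Evaluate the standard form: now sin(5*u)/25.
Step 3. Substitute back u = z**3 - 2: now sin(5*z**3 - 10)/25.
Answer: sin(5*z**3 - 10)/25.


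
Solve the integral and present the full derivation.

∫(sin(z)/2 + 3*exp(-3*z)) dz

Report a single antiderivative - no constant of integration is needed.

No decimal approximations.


Step 1. Rewrite: now ∫(3*exp(-3*z)) dz + ∫(sin(z)/2) dz.
Step 2. Evaluate the standard form: now -cos(z)/2 + ∫(3*exp(-3*z)) dz.
Step 3. Evaluate the standard form: now -cos(z)/2 - exp(-3*z).
Answer: -cos(z)/2 - exp(-3*z).


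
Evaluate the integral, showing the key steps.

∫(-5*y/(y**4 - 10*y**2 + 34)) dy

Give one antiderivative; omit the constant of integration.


Step 1. Substitute u = y**2 - 5, turning ∫(-5*y/(y**4 - 10*y**2 + 34)) dy into ∫(-5/(2*(u**2 + 9))) du: now ∫(-5/(2*(u**2 + 9))) du.
Step 2. Evaluate the standard form: now -5*atan(u/3)/6.
Step 3. Substitute back u = y**2 - 5: now -5*atan(y**2/3 - 5/3)/6.
Answer: -5*atan(y**2/3 - 5/3)/6.


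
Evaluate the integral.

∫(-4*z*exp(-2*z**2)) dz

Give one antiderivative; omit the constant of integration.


Answer: exp(-2*z**2).


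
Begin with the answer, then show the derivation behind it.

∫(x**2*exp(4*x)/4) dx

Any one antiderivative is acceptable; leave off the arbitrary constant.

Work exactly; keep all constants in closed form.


The answer is x**2*exp(4*x)/16 - x*exp(4*x)/32 + exp(4*x)/128.
Step 1. Integrate ∫(x**2*exp(4*x)/4) dx by parts with u = x**2, dv = (exp(4*x)/4) dx, so v = exp(4*x)/16: now x**2*exp(4*x)/16 + ∫(-x*exp(4*x)/8) dx.
Step 2. Integrate ∫(-x*exp(4*x)/8) dx by parts with u = x, dv = (-exp(4*x)/8) dx, so v = -exp(4*x)/32: now x**2*exp(4*x)/16 - x*exp(4*x)/32 + ∫(exp(4*x)/32) dx.
Step 3. Evaluate the standard form: now x**2*exp(4*x)/16 - x*exp(4*x)/32 + exp(4*x)/128.
Answer: x**2*exp(4*x)/16 - x*exp(4*x)/32 + exp(4*x)/128.


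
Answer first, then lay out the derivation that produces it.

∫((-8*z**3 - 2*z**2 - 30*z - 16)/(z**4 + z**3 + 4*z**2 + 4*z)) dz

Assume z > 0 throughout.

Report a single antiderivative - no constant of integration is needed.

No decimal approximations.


The answer is -4*log(z) - 4*log(z + 1) + atan(z/2).
Step 1. Decompose ∫((-8*z**3 - 2*z**2 - 30*z - 16)/(z**4 + z**3 + 4*z**2 + 4*z)) dz by partial fractions, (-8*z**3 - 2*z**2 - 30*z - 16)/(z**4 + z**3 + 4*z**2 + 4*z) = 2/(z**2 + 4) - 4/(z + 1) - 4/z: now ∫(-4/z) dz + ∫(-4/(z + 1)) dz + ∫(2/(z**2 + 4)) dz.
Step 2. Evaluate the standard form [assuming z > -1]: now -4*log(z + 1) + ∫(-4/z) dz + ∫(2/(z**2 + 4)) dz.
Step 3. Evaluate the standard form [assuming z > 0]: now -4*log(z) - 4*log(z + 1) + ∫(2/(z**2 + 4)) dz.
Step 4. Evaluate the standard form: now -4*log(z) - 4*log(z + 1) + atan(z/2).
Answer: -4*log(z) - 4*log(z + 1) + atan(z/2).


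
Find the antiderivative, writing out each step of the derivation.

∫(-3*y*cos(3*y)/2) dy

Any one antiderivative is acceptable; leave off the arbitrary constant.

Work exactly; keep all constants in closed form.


Step 1. Integrate ∫(-3*y*cos(3*y)/2) dy by parts with u = y, dv = (-3*cos(3*y)/2) dy, so v = -sin(3*y)/2: now -y*sin(3*y)/2 + ∫(sin(3*y)/2) dy.
Step 2. Evaluate the standard form: now -y*sin(3*y)/2 - cos(3*y)/6.
Answer: -y*sin(3*y)/2 - cos(3*y)/6.


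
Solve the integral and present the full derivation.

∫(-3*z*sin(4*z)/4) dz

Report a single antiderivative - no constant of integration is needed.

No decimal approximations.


Step 1. Integrate ∫(-3*z*sin(4*z)/4) dz by parts with u = z, dv = (-3*sin(4*z)/4) dz, so v = 3*cos(4*z)/16: now 3*z*cos(4*z)/16 + ∫(-3*cos(4*z)/16) dz.
Step 2. Evaluate the standard form: now 3*z*cos(4*z)/16 - 3*sin(4*z)/64.
Answer: 3*z*cos(4*z)/16 - 3*sin(4*z)/64.


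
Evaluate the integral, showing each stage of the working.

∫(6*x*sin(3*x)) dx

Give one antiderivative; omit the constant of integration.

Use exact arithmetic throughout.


Step 1. Integrate ∫(6*x*sin(3*x)) dx by parts with u = x, dv = (6*sin(3*x)) dx, so v = -2*cos(3*x): now -2*x*cos(3*x) + ∫(2*cos(3*x)) dx.
Step 2. Evaluate the standard form: now -2*x*cos(3*x) + 2*sin(3*x)/3.
Answer: -2*x*cos(3*x) + 2*sin(3*x)/3.


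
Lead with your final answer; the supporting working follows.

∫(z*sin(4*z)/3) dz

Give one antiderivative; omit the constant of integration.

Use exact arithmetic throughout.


The answer is -z*cos(4*z)/12 + sin(4*z)/48.
Step 1. Integrate ∫(z*sin(4*z)/3) dz by parts with u = z, dv = (sin(4*z)/3) dz, so v = -cos(4*z)/12: now -z*cos(4*z)/12 + ∫(cos(4*z)/12) dz.
Step 2. Evaluate the standard form: now -z*cos(4*z)/12 + sin(4*z)/48.
Answer: -z*cos(4*z)/12 + sin(4*z)/48.


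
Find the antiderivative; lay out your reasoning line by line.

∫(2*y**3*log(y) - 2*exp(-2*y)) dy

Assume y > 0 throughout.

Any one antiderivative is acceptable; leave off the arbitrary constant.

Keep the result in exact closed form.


Step 1. Rewrite: now ∫(2*y**3*log(y)) dy + ∫(-2*exp(-2*y)) dy.
Step 2. Evaluate the standard form: now ∫(2*y**3*log(y)) dy + exp(-2*y).
Step 3. Integrate ∫(2*y**3*log(y)) dy by parts with u = log(y), dv = (2*y**3) dy, so v = y**4/2 [assuming y > 0]: now y**4*log(y)/2 + ∫(-y**3/2) dy + exp(-2*y).
Step 4. Evaluate the standard form: now y**4*log(y)/2 - y**4/8 + exp(-2*y).
Answer: y**4*log(y)/2 - y**4/8 + exp(-2*y).


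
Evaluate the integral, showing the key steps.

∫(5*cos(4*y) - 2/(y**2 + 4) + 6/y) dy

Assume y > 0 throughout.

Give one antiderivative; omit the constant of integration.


Step 1. Rewrite: now ∫(6/y) dy + ∫(-2/(y**2 + 4)) dy + ∫(5*cos(4*y)) dy.
Step 2. Evaluate the standard form: now -atan(y/2) + ∫(6/y) dy + ∫(5*cos(4*y)) dy.
Step 3. Evaluate the standard form: now 5*sin(4*y)/4 - atan(y/2) + ∫(6/y) dy.
Step 4. Evaluate the standard form [assuming y > 0]: now 6*log(y) + 5*sin(4*y)/4 - atan(y/2).
Answer: 6*log(y) + 5*sin(4*y)/4 - atan(y/2).


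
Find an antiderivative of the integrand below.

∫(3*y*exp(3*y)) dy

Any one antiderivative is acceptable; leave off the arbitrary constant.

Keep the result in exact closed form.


Answer: y*exp(3*y) - exp(3*y)/3.


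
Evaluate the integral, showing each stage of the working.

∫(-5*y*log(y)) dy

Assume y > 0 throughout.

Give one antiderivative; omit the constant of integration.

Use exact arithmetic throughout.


Step 1. Integrate ∫(-5*y*log(y)) dy by parts with u = log(y), dv = (-5*y) dy, so v = -5*y**2/2 [assuming y > 0]: now -5*y**2*log(y)/2 + ∫(5*y/2) dy.
Step 2. Evaluate the standard form: now -5*y**2*log(y)/2 + 5*y**2/4.
Answer: -5*y**2*log(y)/2 + 5*y**2/4.


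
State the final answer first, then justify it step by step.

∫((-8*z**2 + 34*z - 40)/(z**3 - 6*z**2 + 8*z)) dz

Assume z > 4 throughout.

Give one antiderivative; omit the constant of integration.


The answer is -5*log(z) - 4*log(z - 4) + log(z - 2).
Step 1. Decompose ∫((-8*z**2 + 34*z - 40)/(z**3 - 6*z**2 + 8*z)) dz by partial fractions, (-8*z**2 + 34*z - 40)/(z**3 - 6*z**2 + 8*z) = 1/(z - 2) - 4/(z - 4) - 5/z: now ∫(-5/z) dz + ∫(-4/(z - 4)) dz + ∫(1/(z - 2)) dz.
Step 2. Evaluate the standard form [assuming z > 0]: now -5*log(z) + ∫(-4/(z - 4)) dz + ∫(1/(z - 2)) dz.
Step 3. Evaluate the standard form [assuming z > 4]: now -5*log(z) - 4*log(z - 4) + ∫(1/(z - 2)) dz.
Step 4. Evaluate the standard form [assuming z > 2]: now -5*log(z) - 4*log(z - 4) + log(z - 2).
Answer: -5*log(z) - 4*log(z - 4) + log(z - 2).


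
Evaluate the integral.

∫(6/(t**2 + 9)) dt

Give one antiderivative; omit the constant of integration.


Answer: 2*atan(t/3).


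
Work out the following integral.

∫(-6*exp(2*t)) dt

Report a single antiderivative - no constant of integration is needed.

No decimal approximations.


Answer: -3*exp(2*t).


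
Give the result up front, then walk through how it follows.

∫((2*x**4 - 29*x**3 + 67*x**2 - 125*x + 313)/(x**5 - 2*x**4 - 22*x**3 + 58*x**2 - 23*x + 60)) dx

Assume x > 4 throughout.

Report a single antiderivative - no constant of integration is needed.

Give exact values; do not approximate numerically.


The answer is -3*log(x - 4) + log(x - 3) + 4*log(x + 5) + 4*atan(x).
Step 1. Decompose ∫((2*x**4 - 29*x**3 + 67*x**2 - 125*x + 313)/(x**5 - 2*x**4 - 22*x**3 + 58*x**2 - 23*x + 60)) dx by partial fractions, (2*x**4 - 29*x**3 + 67*x**2 - 125*x + 313)/(x**5 - 2*x**4 - 22*x**3 + 58*x**2 - 23*x + 60) = 4/(x**2 + 1) + 4/(x + 5) + 1/(x - 3) - 3/(x - 4): now ∫(-3/(x - 4)) dx + ∫(1/(x - 3)) dx + ∫(4/(x + 5)) dx + ∫(4/(x**2 + 1)) dx.
Step 2. Evaluate the standard form [assuming x > 4]: now -3*log(x - 4) + ∫(1/(x - 3)) dx + ∫(4/(x + 5)) dx + ∫(4/(x**2 + 1)) dx.
Step 3. Evaluate the standard form [assuming x > 3]: now -3*log(x - 4) + log(x - 3) + ∫(4/(x + 5)) dx + ∫(4/(x**2 + 1)) dx.
Step 4. Evaluate the standard form [assuming x > -5]: now -3*log(x - 4) + log(x - 3) + 4*log(x + 5) + ∫(4/(x**2 + 1)) dx.
Step 5. Evaluate the standard form: now -3*log(x - 4) + log(x - 3) + 4*log(x + 5) + 4*atan(x).
Answer: -3*log(x - 4) + log(x - 3) + 4*log(x + 5) + 4*atan(x).


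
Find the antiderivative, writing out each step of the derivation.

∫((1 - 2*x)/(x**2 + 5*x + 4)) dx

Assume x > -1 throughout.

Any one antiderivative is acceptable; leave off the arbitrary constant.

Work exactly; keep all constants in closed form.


Step 1. Decompose ∫((1 - 2*x)/(x**2 + 5*x + 4)) dx by partial fractions, (1 - 2*x)/(x**2 + 5*x + 4) = -3/(x + 4) + 1/(x + 1): now ∫(1/(x + 1)) dx + ∫(-3/(x + 4)) dx.
Step 2. Evaluate the standard form [assuming x > -4]: now -3*log(x + 4) + ∫(1/(x + 1)) dx.
Step 3. Evaluate the standard form [assuming x > -1]: now log(x + 1) - 3*log(x + 4).
Answer: log(x + 1) - 3*log(x + 4).


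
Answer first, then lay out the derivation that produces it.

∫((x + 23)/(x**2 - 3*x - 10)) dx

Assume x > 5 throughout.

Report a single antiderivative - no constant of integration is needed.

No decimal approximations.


The answer is 4*log(x - 5) - 3*log(x + 2).
Step 1. Decompose ∫((x + 23)/(x**2 - 3*x - 10)) dx by partial fractions, (x + 23)/(x**2 - 3*x - 10) = -3/(x + 2) + 4/(x - 5): now ∫(4/(x - 5)) dx + ∫(-3/(x + 2)) dx.
Step 2. Evaluate the standard form [assuming x > 5]: now 4*log(x - 5) + ∫(-3/(x + 2)) dx.
Step 3. Evaluate the standard form [assuming x > -2]: now 4*log(x - 5) - 3*log(x + 2).
Answer: 4*log(x - 5) - 3*log(x + 2).


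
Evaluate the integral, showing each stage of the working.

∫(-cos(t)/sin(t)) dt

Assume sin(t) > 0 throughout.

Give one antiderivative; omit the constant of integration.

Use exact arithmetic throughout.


Step 1. Substitute u = sin(t), turning ∫(-cos(t)/sin(t)) dt into ∫(-1/u) du: now ∫(-1/u) du.
Step 2. Evaluate the standard form [assuming u > 0]: now -log(u).
Step 3. Substitute back u = sin(t): now -log(sin(t)).
Answer: -log(sin(t)).


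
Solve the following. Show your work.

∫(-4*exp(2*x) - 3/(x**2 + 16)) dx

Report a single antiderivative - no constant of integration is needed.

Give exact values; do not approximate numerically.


Step 1. Rewrite: now ∫(-3/(x**2 + 16)) dx + ∫(-4*exp(2*x)) dx.
Step 2. Evaluate the standard form: now -2*exp(2*x) + ∫(-3/(x**2 + 16)) dx.
Step 3. Evaluate the standard form: now -2*exp(2*x) - 3*atan(x/4)/4.
Answer: -2*exp(2*x) - 3*atan(x/4)/4.


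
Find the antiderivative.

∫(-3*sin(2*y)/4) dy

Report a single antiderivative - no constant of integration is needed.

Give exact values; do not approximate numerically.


Answer: 3*cos(2*y)/8.


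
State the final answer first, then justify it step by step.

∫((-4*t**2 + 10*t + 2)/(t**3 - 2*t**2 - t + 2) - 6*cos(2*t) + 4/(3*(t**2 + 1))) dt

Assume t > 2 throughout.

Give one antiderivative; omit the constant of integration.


The answer is 2*log(t - 2) - 4*log(t - 1) - 2*log(t + 1) - 3*sin(2*t) + 4*atan(t)/3.
Step 1. Rewrite: now ∫((-4*t**2 + 10*t + 2)/(t**3 - 2*t**2 - t + 2)) dt + ∫(4/(3*(t**2 + 1))) dt + ∫(-6*cos(2*t)) dt.
Step 2. Evaluate the standard form: now -3*sin(2*t) + ∫((-4*t**2 + 10*t + 2)/(t**3 - 2*t**2 - t + 2)) dt + ∫(4/(3*(t**2 + 1))) dt.
Step 3. Evaluate the standard form: now -3*sin(2*t) + 4*atan(t)/3 + ∫((-4*t**2 + 10*t + 2)/(t**3 - 2*t**2 - t + 2)) dt.
Step 4. Decompose ∫((-4*t**2 + 10*t + 2)/(t**3 - 2*t**2 - t + 2)) dt by partial fractions, (-4*t**2 + 10*t + 2)/(t**3 - 2*t**2 - t + 2) = -2/(t + 1) - 4/(t - 1) + 2/(t - 2): now -3*sin(2*t) + 4*atan(t)/3 + ∫(2/(t - 2)) dt + ∫(-4/(t - 1)) dt + ∫(-2/(t + 1)) dt.
Step 5. Evaluate the standard form [assuming t > -1]: now -2*log(t + 1) - 3*sin(2*t) + 4*atan(t)/3 + ∫(2/(t - 2)) dt + ∫(-4/(t - 1)) dt.
Step 6. Evaluate the standard form [assuming t > 2]: now 2*log(t - 2) - 2*log(t + 1) - 3*sin(2*t) + 4*atan(t)/3 + ∫(-4/(t - 1)) dt.
Step 7. Evaluate the standard form [assuming t > 1]: now 2*log(t - 2) - 4*log(t - 1) - 2*log(t + 1) - 3*sin(2*t) + 4*atan(t)/3.
Answer: 2*log(t - 2) - 4*log(t - 1) - 2*log(t + 1) - 3*sin(2*t) + 4*atan(t)/3.


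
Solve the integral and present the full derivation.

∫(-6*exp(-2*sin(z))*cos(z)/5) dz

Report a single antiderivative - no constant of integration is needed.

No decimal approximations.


Step 1. Substitute u = sin(z), turning ∫(-6*exp(-2*sin(z))*cos(z)/5) dz into ∫(-6*exp(-2*u)/5) du: now ∫(-6*exp(-2*u)/5) du.
Step 2. Evaluate the standard form: now 3*exp(-2*u)/5.
Step 3. Substitute back u = sin(z): now 3*exp(-2*sin(z))/5.
Answer: 3*exp(-2*sin(z))/5.


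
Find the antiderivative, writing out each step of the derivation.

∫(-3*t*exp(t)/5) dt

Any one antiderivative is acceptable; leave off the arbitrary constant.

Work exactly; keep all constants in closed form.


Step 1. Integrate ∫(-3*t*exp(t)/5) dt by parts with u = t, dv = (-3*exp(t)/5) dt, so v = -3*exp(t)/5: now -3*t*exp(t)/5 + ∫(3*exp(t)/5) dt.
Step 2. Evaluate the standard form: now -3*t*exp(t)/5 + 3*exp(t)/5.
Answer: -3*t*exp(t)/5 + 3*exp(t)/5.


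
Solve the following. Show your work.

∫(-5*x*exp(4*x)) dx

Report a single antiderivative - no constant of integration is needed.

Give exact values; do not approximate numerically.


Step 1. Integrate ∫(-5*x*exp(4*x)) dx by parts with u = x, dv = (-5*exp(4*x)) dx, so v = -5*exp(4*x)/4: now -5*x*exp(4*x)/4 + ∫(5*exp(4*x)/4) dx.
Step 2. Evaluate the standard form: now -5*x*exp(4*x)/4 + 5*exp(4*x)/16.
Answer: -5*x*exp(4*x)/4 + 5*exp(4*x)/16.


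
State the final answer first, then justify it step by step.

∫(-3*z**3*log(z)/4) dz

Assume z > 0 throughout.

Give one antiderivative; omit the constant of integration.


The answer is -3*z**4*log(z)/16 + 3*z**4/64.
Step 1. Integrate ∫(-3*z**3*log(z)/4) dz by parts with u = log(z), dv = (-3*z**3/4) dz, so v = -3*z**4/16 [assuming z > 0]: now -3*z**4*log(z)/16 + ∫(3*z**3/16) dz.
Step 2. Evaluate the standard form: now -3*z**4*log(z)/16 + 3*z**4/64.
Answer: -3*z**4*log(z)/16 + 3*z**4/64.


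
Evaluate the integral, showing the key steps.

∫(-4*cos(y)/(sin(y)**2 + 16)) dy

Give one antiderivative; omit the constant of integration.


Step 1. Substitute u = sin(y), turning ∫(-4*cos(y)/(sin(y)**2 + 16)) dy into ∫(-4/(u**2 + 16)) du: now ∫(-4/(u**2 + 16)) du.
Step 2. Evaluate the standard form: now -atan(u/4).
Step 3. Substitute back u = sin(y): now -atan(sin(y)/4).
Answer: -atan(sin(y)/4).


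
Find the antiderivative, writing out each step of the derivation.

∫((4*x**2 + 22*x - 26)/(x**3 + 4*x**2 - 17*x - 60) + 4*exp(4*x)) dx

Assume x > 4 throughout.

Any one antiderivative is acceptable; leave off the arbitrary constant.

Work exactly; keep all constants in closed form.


Step 1. Rewrite: now ∫((4*x**2 + 22*x - 26)/(x**3 + 4*x**2 - 17*x - 60)) dx + ∫(4*exp(4*x)) dx.
Step 2. Decompose ∫((4*x**2 + 22*x - 26)/(x**3 + 4*x**2 - 17*x - 60)) dx by partial fractions, (4*x**2 + 22*x - 26)/(x**3 + 4*x**2 - 17*x - 60) = -2/(x + 5) + 4/(x + 3) + 2/(x - 4): now ∫(2/(x - 4)) dx + ∫(4/(x + 3)) dx + ∫(-2/(x + 5)) dx + ∫(4*exp(4*x)) dx.
Step 3. Evaluate the standard form [assuming x > -3]: now 4*log(x + 3) + ∫(2/(x - 4)) dx + ∫(-2/(x + 5)) dx + ∫(4*exp(4*x)) dx.
Step 4. Evaluate the standard form [assuming x > 4]: now 2*log(x - 4) + 4*log(x + 3) + ∫(-2/(x + 5)) dx + ∫(4*exp(4*x)) dx.
Step 5. Evaluate the standard form [assuming x > -5]: now 2*log(x - 4) + 4*log(x + 3) - 2*log(x + 5) + ∫(4*exp(4*x)) dx.
Step 6. Evaluate the standard form: now exp(4*x) + 2*log(x - 4) + 4*log(x + 3) - 2*log(x + 5).
Answer: exp(4*x) + 2*log(x - 4) + 4*log(x + 3) - 2*log(x + 5).


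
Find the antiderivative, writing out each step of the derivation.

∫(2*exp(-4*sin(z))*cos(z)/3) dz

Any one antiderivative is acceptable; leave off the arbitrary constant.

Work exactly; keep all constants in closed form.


Step 1. Substitute u = sin(z), turning ∫(2*exp(-4*sin(z))*cos(z)/3) dz into ∫(2*exp(-4*u)/3) du: now ∫(2*exp(-4*u)/3) du.
Step 2. Evaluate the standard form: now -exp(-4*u)/6.
Step 3. Substitute back u = sin(z): now -exp(-4*sin(z))/6.
Answer: -exp(-4*sin(z))/6.


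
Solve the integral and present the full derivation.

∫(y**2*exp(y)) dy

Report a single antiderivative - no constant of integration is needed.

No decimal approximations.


Step 1. Integrate ∫(y**2*exp(y)) dy by parts with u = y**2, dv = (exp(y)) dy, so v = exp(y): now y**2*exp(y) + ∫(-2*y*exp(y)) dy.
Step 2. Integrate ∫(-2*y*exp(y)) dy by parts with u = y, dv = (-2*exp(y)) dy, so v = -2*exp(y): now y**2*exp(y) - 2*y*exp(y) + ∫(2*exp(y)) dy.
Step 3. Evaluate the standard form: now y**2*exp(y) - 2*y*exp(y) + 2*exp(y).
Answer: y**2*exp(y) - 2*y*exp(y) + 2*exp(y).


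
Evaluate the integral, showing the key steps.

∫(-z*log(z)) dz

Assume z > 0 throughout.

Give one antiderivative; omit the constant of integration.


Step 1. Integrate ∫(-z*log(z)) dz by parts with u = log(z), dv = (-z) dz, so v = -z**2/2 [assuming z > 0]: now -z**2*log(z)/2 + ∫(z/2) dz.
Step 2. Evaluate the standard form: now -z**2*log(z)/2 + z**2/4.
Answer: -z**2*log(z)/2 + z**2/4.


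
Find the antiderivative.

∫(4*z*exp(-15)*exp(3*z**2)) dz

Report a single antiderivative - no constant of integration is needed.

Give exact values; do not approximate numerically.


Answer: 2*exp(3*z**2 - 15)/3.


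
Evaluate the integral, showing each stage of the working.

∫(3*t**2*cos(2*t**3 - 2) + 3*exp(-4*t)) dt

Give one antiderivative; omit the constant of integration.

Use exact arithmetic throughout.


Step 1. Rewrite: now ∫(3*t**2*cos(2*t**3 - 2)) dt + ∫(3*exp(-4*t)) dt.
Step 2. Evaluate the standard form: now ∫(3*t**2*cos(2*t**3 - 2)) dt - 3*exp(-4*t)/4.
Step 3. Substitute u = t**3 - 1, turning ∫(3*t**2*cos(2*t**3 - 2)) dt into ∫(cos(2*u)) du: now ∫(cos(2*u)) du - 3*exp(-4*t)/4.
Step 4. Evaluate the standard form: now sin(2*u)/2 - 3*exp(-4*t)/4.
Step 5. Substitute back u = t**3 - 1: now sin(2*t**3 - 2)/2 - 3*exp(-4*t)/4.
Answer: sin(2*t**3 - 2)/2 - 3*exp(-4*t)/4.


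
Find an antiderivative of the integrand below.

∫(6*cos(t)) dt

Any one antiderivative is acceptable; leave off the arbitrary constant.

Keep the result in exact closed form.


Answer: 6*sin(t).


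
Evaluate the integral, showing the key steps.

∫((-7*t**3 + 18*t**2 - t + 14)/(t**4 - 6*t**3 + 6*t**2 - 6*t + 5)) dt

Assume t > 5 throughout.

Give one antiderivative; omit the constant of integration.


Step 1. Decompose ∫((-7*t**3 + 18*t**2 - t + 14)/(t**4 - 6*t**3 + 6*t**2 - 6*t + 5)) dt by partial fractions, (-7*t**3 + 18*t**2 - t + 14)/(t**4 - 6*t**3 + 6*t**2 - 6*t + 5) = -1/(t**2 + 1) - 3/(t - 1) - 4/(t - 5): now ∫(-4/(t - 5)) dt + ∫(-3/(t - 1)) dt + ∫(-1/(t**2 + 1)) dt.
Step 2. Evaluate the standard form [assuming t > 5]: now -4*log(t - 5) + ∫(-3/(t - 1)) dt + ∫(-1/(t**2 + 1)) dt.
Step 3. Evaluate the standard form [assuming t > 1]: now -4*log(t - 5) - 3*log(t - 1) + ∫(-1/(t**2 + 1)) dt.
Step 4. Evaluate the standard form: now -4*log(t - 5) - 3*log(t - 1) - atan(t).
Answer: -4*log(t - 5) - 3*log(t - 1) - atan(t).


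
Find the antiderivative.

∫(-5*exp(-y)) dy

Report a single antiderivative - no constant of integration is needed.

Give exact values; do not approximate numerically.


Answer: 5*exp(-y).


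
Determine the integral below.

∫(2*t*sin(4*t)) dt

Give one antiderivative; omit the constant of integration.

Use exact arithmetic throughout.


Answer: -t*cos(4*t)/2 + sin(4*t)/8.


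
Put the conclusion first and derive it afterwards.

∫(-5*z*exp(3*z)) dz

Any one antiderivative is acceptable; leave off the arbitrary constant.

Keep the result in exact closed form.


The answer is -5*z*exp(3*z)/3 + 5*exp(3*z)/9.
Step 1. Integrate ∫(-5*z*exp(3*z)) dz by parts with u = z, dv = (-5*exp(3*z)) dz, so v = -5*exp(3*z)/3: now -5*z*exp(3*z)/3 + ∫(5*exp(3*z)/3) dz.
Step 2. Evaluate the standard form: now -5*z*exp(3*z)/3 + 5*exp(3*z)/9.
Answer: -5*z*exp(3*z)/3 + 5*exp(3*z)/9.


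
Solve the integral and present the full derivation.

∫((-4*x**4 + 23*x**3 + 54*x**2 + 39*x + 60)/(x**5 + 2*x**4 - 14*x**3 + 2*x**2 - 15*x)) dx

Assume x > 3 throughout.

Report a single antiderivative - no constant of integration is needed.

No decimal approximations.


Step 1. Decompose ∫((-4*x**4 + 23*x**3 + 54*x**2 + 39*x + 60)/(x**5 + 2*x**4 - 14*x**3 + 2*x**2 - 15*x)) dx by partial fractions, (-4*x**4 + 23*x**3 + 54*x**2 + 39*x + 60)/(x**5 + 2*x**4 - 14*x**3 + 2*x**2 - 15*x) = -1/(x**2 + 1) - 4/(x + 5) + 4/(x - 3) - 4/x: now ∫(-4/x) dx + ∫(4/(x - 3)) dx + ∫(-4/(x + 5)) dx + ∫(-1/(x**2 + 1)) dx.
Step 2. Evaluate the standard form [assuming x > 3]: now 4*log(x - 3) + ∫(-4/x) dx + ∫(-4/(x + 5)) dx + ∫(-1/(x**2 + 1)) dx.
Step 3. Evaluate the standard form [assuming x > -5]: now 4*log(x - 3) - 4*log(x + 5) + ∫(-4/x) dx + ∫(-1/(x**2 + 1)) dx.
Step 4. Evaluate the standard form [assuming x > 0]: now -4*log(x) + 4*log(x - 3) - 4*log(x + 5) + ∫(-1/(x**2 + 1)) dx.
Step 5. Evaluate the standard form: now -4*log(x) + 4*log(x - 3) - 4*log(x + 5) - atan(x).
Answer: -4*log(x) + 4*log(x - 3) - 4*log(x + 5) - atan(x).
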